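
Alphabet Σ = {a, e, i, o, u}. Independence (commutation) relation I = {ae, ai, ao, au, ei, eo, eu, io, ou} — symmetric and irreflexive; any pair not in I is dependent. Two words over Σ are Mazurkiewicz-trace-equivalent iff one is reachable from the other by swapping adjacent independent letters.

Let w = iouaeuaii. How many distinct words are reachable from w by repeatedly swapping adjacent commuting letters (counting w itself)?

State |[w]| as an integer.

1512

0(i) covers ∅
1(o) covers ∅
2(u) covers 0:i
3(a) covers ∅
4(e) covers ∅
5(u) covers 2:u
6(a) covers 3:a
7(i) covers 5:u
8(i) covers 7:i
floor of heap: 0:i, 1:o, 3:a, 4:e
completions by unplaced set U, small U first (add the entries for U minus each lowest piece of U):
  |U|=1: {1}:1  {4}:1  {6}:1  {8}:1
  |U|=2: {1,4}:2  {1,6}:2  {1,8}:2  {3,6}:1  {4,6}:2  {4,8}:2  {6,8}:2  {7,8}:1
  |U|=3: {1,3,6}:3  {1,4,6}:6  {1,4,8}:6  {1,6,8}:6  {1,7,8}:3  {3,4,6}:3  {3,6,8}:3  {4,6,8}:6  {4,7,8}:3  {5,7,8}:1  {6,7,8}:3
  |U|=4: {1,3,4,6}:12  {1,3,6,8}:12  {1,4,6,8}:24  {1,4,7,8}:12  {1,5,7,8}:4  {1,6,7,8}:12  {2,5,7,8}:1  {3,4,6,8}:12  {3,6,7,8}:6  {4,5,7,8}:4  {4,6,7,8}:12  {5,6,7,8}:4
  |U|=5: {0,2,5,7,8}:1  {1,2,5,7,8}:5  {1,3,4,6,8}:60  {1,3,6,7,8}:30  {1,4,5,7,8}:20  {1,4,6,7,8}:60  {1,5,6,7,8}:20  {2,4,5,7,8}:5  {2,5,6,7,8}:5  {3,4,6,7,8}:30  {3,5,6,7,8}:10  {4,5,6,7,8}:20
  |U|=6: {0,1,2,5,7,8}:6  {0,2,4,5,7,8}:6  {0,2,5,6,7,8}:6  {1,2,4,5,7,8}:30  {1,2,5,6,7,8}:30  {1,3,4,6,7,8}:180  {1,3,5,6,7,8}:60  {1,4,5,6,7,8}:120  {2,3,5,6,7,8}:15  {2,4,5,6,7,8}:30  {3,4,5,6,7,8}:60
  |U|=7: {0,1,2,4,5,7,8}:42  {0,1,2,5,6,7,8}:42  {0,2,3,5,6,7,8}:21  {0,2,4,5,6,7,8}:42  {1,2,3,5,6,7,8}:105  {1,2,4,5,6,7,8}:210  {1,3,4,5,6,7,8}:420  {2,3,4,5,6,7,8}:105
  start at 0(i): 840
  start at 1(o): 168
  start at 3(a): 336
  start at 4(e): 168
sum over floor = 1512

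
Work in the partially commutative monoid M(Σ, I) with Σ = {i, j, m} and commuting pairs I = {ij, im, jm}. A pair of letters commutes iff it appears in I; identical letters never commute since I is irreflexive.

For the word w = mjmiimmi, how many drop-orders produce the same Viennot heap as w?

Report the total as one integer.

280

0(m) covers ∅
1(j) covers ∅
2(m) covers 0:m
3(i) covers ∅
4(i) covers 3:i
5(m) covers 2:m
6(m) covers 5:m
7(i) covers 4:i
floor of heap: 0:m, 1:j, 3:i
completions by unplaced set U, small U first (add the entries for U minus each lowest piece of U):
  |U|=1: {1}:1  {6}:1  {7}:1
  |U|=2: {1,6}:2  {1,7}:2  {4,7}:1  {5,6}:1  {6,7}:2
  |U|=3: {1,4,7}:3  {1,5,6}:3  {1,6,7}:6  {2,5,6}:1  {3,4,7}:1  {4,6,7}:3  {5,6,7}:3
  |U|=4: {0,2,5,6}:1  {1,2,5,6}:4  {1,3,4,7}:4  {1,4,6,7}:12  {1,5,6,7}:12  {2,5,6,7}:4  {3,4,6,7}:4  {4,5,6,7}:6
  |U|=5: {0,1,2,5,6}:5  {0,2,5,6,7}:5  {1,2,5,6,7}:20  {1,3,4,6,7}:20  {1,4,5,6,7}:30  {2,4,5,6,7}:10  {3,4,5,6,7}:10
  |U|=6: {0,1,2,5,6,7}:30  {0,2,4,5,6,7}:15  {1,2,4,5,6,7}:60  {1,3,4,5,6,7}:60  {2,3,4,5,6,7}:20
  start at 0(m): 140
  start at 1(j): 35
  start at 3(i): 105
sum over floor = 280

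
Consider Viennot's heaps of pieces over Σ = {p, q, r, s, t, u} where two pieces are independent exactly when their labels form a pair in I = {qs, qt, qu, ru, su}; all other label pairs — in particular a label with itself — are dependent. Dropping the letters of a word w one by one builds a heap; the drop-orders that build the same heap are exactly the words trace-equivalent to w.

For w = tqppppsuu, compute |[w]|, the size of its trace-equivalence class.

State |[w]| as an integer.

6

drop 0:t onto floor
drop 1:q onto floor
drop 2:p onto {0:t, 1:q}
drop 3:p onto {2:p}
drop 4:p onto {3:p}
drop 5:p onto {4:p}
drop 6:s onto {5:p}
drop 7:u onto {5:p}
drop 8:u onto {7:u}
ground layer = {0:t, 1:q}
drop-orders for the pieces not yet dropped (sum over which currently-grounded one goes next):
  1 to go: {6} 1  {8} 1
  2 to go: {6,8} 2  {7,8} 1
  3 to go: {6,7,8} 3
  4 to go: {5,6,7,8} 3
  5 to go: {4,5,6,7,8} 3
  6 to go: {3,4,5,6,7,8} 3
  7 to go: {2,3,4,5,6,7,8} 3
  if 0:t drops first: 3 orders
  if 1:q drops first: 3 orders
heap linearizations: 6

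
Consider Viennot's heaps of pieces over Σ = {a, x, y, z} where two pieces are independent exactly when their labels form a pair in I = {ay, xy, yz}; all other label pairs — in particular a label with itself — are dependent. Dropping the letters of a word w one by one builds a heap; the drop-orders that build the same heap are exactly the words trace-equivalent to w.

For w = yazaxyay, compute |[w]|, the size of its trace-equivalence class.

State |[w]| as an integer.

drop 0:y onto floor
drop 1:a onto floor
drop 2:z onto {1:a}
drop 3:a onto {2:z}
drop 4:x onto {3:a}
drop 5:y onto {0:y}
drop 6:a onto {4:x}
drop 7:y onto {5:y}
ground layer = {0:y, 1:a}
drop-orders for the pieces not yet dropped (sum over which currently-grounded one goes next):
  1 to go: {6} 1  {7} 1
  2 to go: {4,6} 1  {5,7} 1  {6,7} 2
  3 to go: {0,5,7} 1  {3,4,6} 1  {4,6,7} 3  {5,6,7} 3
  4 to go: {0,5,6,7} 4  {2,3,4,6} 1  {3,4,6,7} 4  {4,5,6,7} 6
  5 to go: {0,4,5,6,7} 10  {1,2,3,4,6} 1  {2,3,4,6,7} 5  {3,4,5,6,7} 10
  6 to go: {0,3,4,5,6,7} 20  {1,2,3,4,6,7} 6  {2,3,4,5,6,7} 15
  if 0:y drops first: 21 orders
  if 1:a drops first: 35 orders
heap linearizations: 56

56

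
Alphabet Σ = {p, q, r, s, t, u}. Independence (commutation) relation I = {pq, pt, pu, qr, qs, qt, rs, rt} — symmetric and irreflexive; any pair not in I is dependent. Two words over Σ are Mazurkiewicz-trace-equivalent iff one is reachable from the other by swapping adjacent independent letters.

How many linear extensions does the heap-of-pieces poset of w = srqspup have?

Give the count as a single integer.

45

piece 0:s — minimal
piece 1:r — minimal
piece 2:q — minimal
piece 3:s rests on {0:s}
piece 4:p rests on {1:r, 3:s}
piece 5:u rests on {1:r, 2:q, 3:s}
piece 6:p rests on {4:p}
minimal pieces: {0:s, 1:r, 2:q}
ways to finish when only these pieces remain (= sum over removing one remaining piece with nothing left below it):
  1 left: {5}→1  {6}→1
  2 left: {2,5}→1  {4,6}→1  {5,6}→2
  3 left: {2,5,6}→3  {4,5,6}→3
  4 left: {1,4,5,6}→3  {2,4,5,6}→6  {3,4,5,6}→3
  5 left: {0,3,4,5,6}→3  {1,2,4,5,6}→9  {1,3,4,5,6}→6  {2,3,4,5,6}→9
  placing 0:s first → 24 extensions
  placing 1:r first → 12 extensions
  placing 2:q first → 9 extensions
total linear extensions = 45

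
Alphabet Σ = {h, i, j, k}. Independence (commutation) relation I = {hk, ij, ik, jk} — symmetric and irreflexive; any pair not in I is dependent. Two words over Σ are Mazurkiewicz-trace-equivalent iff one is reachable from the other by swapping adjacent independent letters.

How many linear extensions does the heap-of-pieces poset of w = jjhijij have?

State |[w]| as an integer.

6

piece 0:j — minimal
piece 1:j rests on {0:j}
piece 2:h rests on {1:j}
piece 3:i rests on {2:h}
piece 4:j rests on {2:h}
piece 5:i rests on {3:i}
piece 6:j rests on {4:j}
minimal pieces: {0:j}
ways to finish when only these pieces remain (= sum over removing one remaining piece with nothing left below it):
  1 left: {5}→1  {6}→1
  2 left: {3,5}→1  {4,6}→1  {5,6}→2
  3 left: {3,5,6}→3  {4,5,6}→3
  4 left: {3,4,5,6}→6
  5 left: {2,3,4,5,6}→6
  placing 0:j first → 6 extensions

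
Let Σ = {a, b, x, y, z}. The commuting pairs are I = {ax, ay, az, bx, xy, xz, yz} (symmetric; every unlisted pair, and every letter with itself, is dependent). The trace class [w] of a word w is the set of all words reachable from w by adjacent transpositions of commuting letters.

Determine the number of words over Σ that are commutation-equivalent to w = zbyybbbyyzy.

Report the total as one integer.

piece 0:z — minimal
piece 1:b rests on {0:z}
piece 2:y rests on {1:b}
piece 3:y rests on {2:y}
piece 4:b rests on {3:y}
piece 5:b rests on {4:b}
piece 6:b rests on {5:b}
piece 7:y rests on {6:b}
piece 8:y rests on {7:y}
piece 9:z rests on {6:b}
piece 10:y rests on {8:y}
minimal pieces: {0:z}
ways to finish when only these pieces remain (= sum over removing one remaining piece with nothing left below it):
  1 left: {9}→1  {10}→1
  2 left: {8,10}→1  {9,10}→2
  3 left: {7,8,10}→1  {8,9,10}→3
  4 left: {7,8,9,10}→4
  5 left: {6,7,8,9,10}→4
  6 left: {5,6,7,8,9,10}→4
  7 left: {4,5,6,7,8,9,10}→4
  8 left: {3,4,5,6,7,8,9,10}→4
  9 left: {2,3,4,5,6,7,8,9,10}→4
  placing 0:z first → 4 extensions

4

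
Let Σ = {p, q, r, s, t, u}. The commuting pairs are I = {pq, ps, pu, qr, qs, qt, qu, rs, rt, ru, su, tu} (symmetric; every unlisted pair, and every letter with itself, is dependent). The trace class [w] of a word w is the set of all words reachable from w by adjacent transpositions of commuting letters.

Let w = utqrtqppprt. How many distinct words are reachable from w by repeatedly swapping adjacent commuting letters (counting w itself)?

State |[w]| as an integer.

2970

piece 0:u — minimal
piece 1:t — minimal
piece 2:q — minimal
piece 3:r — minimal
piece 4:t rests on {1:t}
piece 5:q rests on {2:q}
piece 6:p rests on {3:r, 4:t}
piece 7:p rests on {6:p}
piece 8:p rests on {7:p}
piece 9:r rests on {8:p}
piece 10:t rests on {8:p}
minimal pieces: {0:u, 1:t, 2:q, 3:r}
ways to finish when only these pieces remain (= sum over removing one remaining piece with nothing left below it):
  1 left: {0}→1  {5}→1  {9}→1  {10}→1
  2 left: {0,5}→2  {0,9}→2  {0,10}→2  {2,5}→1  {5,9}→2  {5,10}→2  {9,10}→2
  3 left: {0,2,5}→3  {0,5,9}→6  {0,5,10}→6  {0,9,10}→6  {2,5,9}→3  {2,5,10}→3  {5,9,10}→6  {8,9,10}→2
  4 left: {0,2,5,9}→12  {0,2,5,10}→12  {0,5,9,10}→24  {0,8,9,10}→8  {2,5,9,10}→12  {5,8,9,10}→8  {7,8,9,10}→2
  5 left: {0,2,5,9,10}→60  {0,5,8,9,10}→40  {0,7,8,9,10}→10  {2,5,8,9,10}→20  {5,7,8,9,10}→10  {6,7,8,9,10}→2
  6 left: {0,2,5,8,9,10}→120  {0,5,7,8,9,10}→60  {0,6,7,8,9,10}→12  {2,5,7,8,9,10}→30  {3,6,7,8,9,10}→2  {4,6,7,8,9,10}→2  {5,6,7,8,9,10}→12
  7 left: {0,2,5,7,8,9,10}→210  {0,3,6,7,8,9,10}→14  {0,4,6,7,8,9,10}→14  {0,5,6,7,8,9,10}→84  {1,4,6,7,8,9,10}→2  {2,5,6,7,8,9,10}→42  {3,4,6,7,8,9,10}→4  {3,5,6,7,8,9,10}→14  {4,5,6,7,8,9,10}→14
  8 left: {0,1,4,6,7,8,9,10}→16  {0,2,5,6,7,8,9,10}→336  {0,3,4,6,7,8,9,10}→32  {0,3,5,6,7,8,9,10}→112  {0,4,5,6,7,8,9,10}→112  {1,3,4,6,7,8,9,10}→6  {1,4,5,6,7,8,9,10}→16  {2,3,5,6,7,8,9,10}→56  {2,4,5,6,7,8,9,10}→56  {3,4,5,6,7,8,9,10}→32
  9 left: {0,1,3,4,6,7,8,9,10}→54  {0,1,4,5,6,7,8,9,10}→144  {0,2,3,5,6,7,8,9,10}→504  {0,2,4,5,6,7,8,9,10}→504  {0,3,4,5,6,7,8,9,10}→288  {1,2,4,5,6,7,8,9,10}→72  {1,3,4,5,6,7,8,9,10}→54  {2,3,4,5,6,7,8,9,10}→144
  placing 0:u first → 270 extensions
  placing 1:t first → 1440 extensions
  placing 2:q first → 540 extensions
  placing 3:r first → 720 extensions
total linear extensions = 2970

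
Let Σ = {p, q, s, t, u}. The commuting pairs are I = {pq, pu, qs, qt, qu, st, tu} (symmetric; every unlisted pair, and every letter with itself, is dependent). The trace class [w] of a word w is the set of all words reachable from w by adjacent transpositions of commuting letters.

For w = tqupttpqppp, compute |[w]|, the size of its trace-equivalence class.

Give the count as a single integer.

495

drop 0:t onto floor
drop 1:q onto floor
drop 2:u onto floor
drop 3:p onto {0:t}
drop 4:t onto {3:p}
drop 5:t onto {4:t}
drop 6:p onto {5:t}
drop 7:q onto {1:q}
drop 8:p onto {6:p}
drop 9:p onto {8:p}
drop 10:p onto {9:p}
ground layer = {0:t, 1:q, 2:u}
drop-orders for the pieces not yet dropped (sum over which currently-grounded one goes next):
  1 to go: {2} 1  {7} 1  {10} 1
  2 to go: {1,7} 1  {2,7} 2  {2,10} 2  {7,10} 2  {9,10} 1
  3 to go: {1,2,7} 3  {1,7,10} 3  {2,7,10} 6  {2,9,10} 3  {7,9,10} 3  {8,9,10} 1
  4 to go: {1,2,7,10} 12  {1,7,9,10} 6  {2,7,9,10} 12  {2,8,9,10} 4  {6,8,9,10} 1  {7,8,9,10} 4
  5 to go: {1,2,7,9,10} 30  {1,7,8,9,10} 10  {2,6,8,9,10} 5  {2,7,8,9,10} 20  {5,6,8,9,10} 1  {6,7,8,9,10} 5
  6 to go: {1,2,7,8,9,10} 60  {1,6,7,8,9,10} 15  {2,5,6,8,9,10} 6  {2,6,7,8,9,10} 30  {4,5,6,8,9,10} 1  {5,6,7,8,9,10} 6
  7 to go: {1,2,6,7,8,9,10} 105  {1,5,6,7,8,9,10} 21  {2,4,5,6,8,9,10} 7  {2,5,6,7,8,9,10} 42  {3,4,5,6,8,9,10} 1  {4,5,6,7,8,9,10} 7
  8 to go: {0,3,4,5,6,8,9,10} 1  {1,2,5,6,7,8,9,10} 168  {1,4,5,6,7,8,9,10} 28  {2,3,4,5,6,8,9,10} 8  {2,4,5,6,7,8,9,10} 56  {3,4,5,6,7,8,9,10} 8
  9 to go: {0,2,3,4,5,6,8,9,10} 9  {0,3,4,5,6,7,8,9,10} 9  {1,2,4,5,6,7,8,9,10} 252  {1,3,4,5,6,7,8,9,10} 36  {2,3,4,5,6,7,8,9,10} 72
  if 0:t drops first: 360 orders
  if 1:q drops first: 90 orders
  if 2:u drops first: 45 orders
heap linearizations: 495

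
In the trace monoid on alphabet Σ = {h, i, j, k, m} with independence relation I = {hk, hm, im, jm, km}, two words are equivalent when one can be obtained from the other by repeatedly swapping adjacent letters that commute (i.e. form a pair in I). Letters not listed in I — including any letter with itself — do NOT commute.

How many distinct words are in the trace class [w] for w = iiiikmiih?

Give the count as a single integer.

drop 0:i onto floor
drop 1:i onto {0:i}
drop 2:i onto {1:i}
drop 3:i onto {2:i}
drop 4:k onto {3:i}
drop 5:m onto floor
drop 6:i onto {4:k}
drop 7:i onto {6:i}
drop 8:h onto {7:i}
ground layer = {0:i, 5:m}
drop-orders for the pieces not yet dropped (sum over which currently-grounded one goes next):
  1 to go: {5} 1  {8} 1
  2 to go: {5,8} 2  {7,8} 1
  3 to go: {5,7,8} 3  {6,7,8} 1
  4 to go: {4,6,7,8} 1  {5,6,7,8} 4
  5 to go: {3,4,6,7,8} 1  {4,5,6,7,8} 5
  6 to go: {2,3,4,6,7,8} 1  {3,4,5,6,7,8} 6
  7 to go: {1,2,3,4,6,7,8} 1  {2,3,4,5,6,7,8} 7
  if 0:i drops first: 8 orders
  if 5:m drops first: 1 orders
heap linearizations: 9

9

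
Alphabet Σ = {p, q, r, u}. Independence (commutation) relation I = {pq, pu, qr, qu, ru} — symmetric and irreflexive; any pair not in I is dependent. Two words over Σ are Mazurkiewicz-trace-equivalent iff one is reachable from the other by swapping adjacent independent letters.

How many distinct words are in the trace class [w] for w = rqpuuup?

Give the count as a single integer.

piece 0:r — minimal
piece 1:q — minimal
piece 2:p rests on {0:r}
piece 3:u — minimal
piece 4:u rests on {3:u}
piece 5:u rests on {4:u}
piece 6:p rests on {2:p}
minimal pieces: {0:r, 1:q, 3:u}
ways to finish when only these pieces remain (= sum over removing one remaining piece with nothing left below it):
  1 left: {1}→1  {5}→1  {6}→1
  2 left: {1,5}→2  {1,6}→2  {2,6}→1  {4,5}→1  {5,6}→2
  3 left: {0,2,6}→1  {1,2,6}→3  {1,4,5}→3  {1,5,6}→6  {2,5,6}→3  {3,4,5}→1  {4,5,6}→3
  4 left: {0,1,2,6}→4  {0,2,5,6}→4  {1,2,5,6}→12  {1,3,4,5}→4  {1,4,5,6}→12  {2,4,5,6}→6  {3,4,5,6}→4
  5 left: {0,1,2,5,6}→20  {0,2,4,5,6}→10  {1,2,4,5,6}→30  {1,3,4,5,6}→20  {2,3,4,5,6}→10
  placing 0:r first → 60 extensions
  placing 1:q first → 20 extensions
  placing 3:u first → 60 extensions
total linear extensions = 140

140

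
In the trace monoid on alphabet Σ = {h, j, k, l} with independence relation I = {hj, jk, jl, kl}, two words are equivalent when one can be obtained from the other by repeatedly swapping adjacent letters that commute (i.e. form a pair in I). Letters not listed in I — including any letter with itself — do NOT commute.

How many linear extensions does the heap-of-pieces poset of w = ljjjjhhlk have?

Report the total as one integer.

#0=l has no predecessor
#1=j has no predecessor
#2=j depends on [1:j]
#3=j depends on [2:j]
#4=j depends on [3:j]
#5=h depends on [0:l]
#6=h depends on [5:h]
#7=l depends on [6:h]
#8=k depends on [6:h]
sources: [0:l, 1:j]
N(rest) = Σ N(rest − s) over sources s of rest; N(one piece) = 1:
  size 1 → [4]=1  [7]=1  [8]=1
  size 2 → [3,4]=1  [4,7]=2  [4,8]=2  [7,8]=2
  size 3 → [2,3,4]=1  [3,4,7]=3  [3,4,8]=3  [4,7,8]=6  [6,7,8]=2
  size 4 → [1,2,3,4]=1  [2,3,4,7]=4  [2,3,4,8]=4  [3,4,7,8]=12  [4,6,7,8]=8  [5,6,7,8]=2
  size 5 → [0,5,6,7,8]=2  [1,2,3,4,7]=5  [1,2,3,4,8]=5  [2,3,4,7,8]=20  [3,4,6,7,8]=20  [4,5,6,7,8]=10
  size 6 → [0,4,5,6,7,8]=12  [1,2,3,4,7,8]=30  [2,3,4,6,7,8]=40  [3,4,5,6,7,8]=30
  size 7 → [0,3,4,5,6,7,8]=42  [1,2,3,4,6,7,8]=70  [2,3,4,5,6,7,8]=70
  first=0(l) contributes 140
  first=1(j) contributes 112
|[w]| = 252

252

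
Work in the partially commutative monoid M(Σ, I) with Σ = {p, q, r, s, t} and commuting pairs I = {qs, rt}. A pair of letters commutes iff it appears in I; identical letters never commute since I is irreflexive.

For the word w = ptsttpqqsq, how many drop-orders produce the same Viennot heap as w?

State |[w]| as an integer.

4

0(p) covers ∅
1(t) covers 0:p
2(s) covers 1:t
3(t) covers 2:s
4(t) covers 3:t
5(p) covers 4:t
6(q) covers 5:p
7(q) covers 6:q
8(s) covers 5:p
9(q) covers 7:q
floor of heap: 0:p
completions by unplaced set U, small U first (add the entries for U minus each lowest piece of U):
  |U|=1: {8}:1  {9}:1
  |U|=2: {7,9}:1  {8,9}:2
  |U|=3: {6,7,9}:1  {7,8,9}:3
  |U|=4: {6,7,8,9}:4
  |U|=5: {5,6,7,8,9}:4
  |U|=6: {4,5,6,7,8,9}:4
  |U|=7: {3,4,5,6,7,8,9}:4
  |U|=8: {2,3,4,5,6,7,8,9}:4
  start at 0(p): 4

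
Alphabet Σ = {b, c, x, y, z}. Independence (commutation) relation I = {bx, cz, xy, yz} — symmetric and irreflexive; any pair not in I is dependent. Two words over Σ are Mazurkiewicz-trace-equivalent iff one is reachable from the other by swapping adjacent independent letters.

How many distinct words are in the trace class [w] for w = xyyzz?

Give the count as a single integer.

#0=x has no predecessor
#1=y has no predecessor
#2=y depends on [1:y]
#3=z depends on [0:x]
#4=z depends on [3:z]
sources: [0:x, 1:y]
N(rest) = Σ N(rest − s) over sources s of rest; N(one piece) = 1:
  size 1 → [2]=1  [4]=1
  size 2 → [1,2]=1  [2,4]=2  [3,4]=1
  size 3 → [0,3,4]=1  [1,2,4]=3  [2,3,4]=3
  first=0(x) contributes 6
  first=1(y) contributes 4
|[w]| = 10

10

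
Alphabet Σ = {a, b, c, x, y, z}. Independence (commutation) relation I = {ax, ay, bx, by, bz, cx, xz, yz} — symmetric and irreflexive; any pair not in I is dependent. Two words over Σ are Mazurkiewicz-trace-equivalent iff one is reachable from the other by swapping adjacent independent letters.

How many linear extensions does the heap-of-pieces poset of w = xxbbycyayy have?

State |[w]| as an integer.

40

0(x) covers ∅
1(x) covers 0:x
2(b) covers ∅
3(b) covers 2:b
4(y) covers 1:x
5(c) covers 3:b, 4:y
6(y) covers 5:c
7(a) covers 5:c
8(y) covers 6:y
9(y) covers 8:y
floor of heap: 0:x, 2:b
completions by unplaced set U, small U first (add the entries for U minus each lowest piece of U):
  |U|=1: {7}:1  {9}:1
  |U|=2: {7,9}:2  {8,9}:1
  |U|=3: {6,8,9}:1  {7,8,9}:3
  |U|=4: {6,7,8,9}:4
  |U|=5: {5,6,7,8,9}:4
  |U|=6: {3,5,6,7,8,9}:4  {4,5,6,7,8,9}:4
  |U|=7: {1,4,5,6,7,8,9}:4  {2,3,5,6,7,8,9}:4  {3,4,5,6,7,8,9}:8
  |U|=8: {0,1,4,5,6,7,8,9}:4  {1,3,4,5,6,7,8,9}:12  {2,3,4,5,6,7,8,9}:12
  start at 0(x): 24
  start at 2(b): 16
sum over floor = 40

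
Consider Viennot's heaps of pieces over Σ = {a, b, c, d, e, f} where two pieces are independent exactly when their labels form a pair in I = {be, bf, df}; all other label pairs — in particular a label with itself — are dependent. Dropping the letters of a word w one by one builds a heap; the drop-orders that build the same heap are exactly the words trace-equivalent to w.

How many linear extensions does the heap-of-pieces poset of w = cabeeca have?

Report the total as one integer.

3

drop 0:c onto floor
drop 1:a onto {0:c}
drop 2:b onto {1:a}
drop 3:e onto {1:a}
drop 4:e onto {3:e}
drop 5:c onto {2:b, 4:e}
drop 6:a onto {5:c}
ground layer = {0:c}
drop-orders for the pieces not yet dropped (sum over which currently-grounded one goes next):
  1 to go: {6} 1
  2 to go: {5,6} 1
  3 to go: {2,5,6} 1  {4,5,6} 1
  4 to go: {2,4,5,6} 2  {3,4,5,6} 1
  5 to go: {2,3,4,5,6} 3
  if 0:c drops first: 3 orders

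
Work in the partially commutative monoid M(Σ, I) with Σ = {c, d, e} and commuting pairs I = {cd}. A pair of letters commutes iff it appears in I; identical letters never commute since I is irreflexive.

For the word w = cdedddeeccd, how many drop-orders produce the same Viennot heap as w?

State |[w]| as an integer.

6

0(c) covers ∅
1(d) covers ∅
2(e) covers 0:c, 1:d
3(d) covers 2:e
4(d) covers 3:d
5(d) covers 4:d
6(e) covers 5:d
7(e) covers 6:e
8(c) covers 7:e
9(c) covers 8:c
10(d) covers 7:e
floor of heap: 0:c, 1:d
completions by unplaced set U, small U first (add the entries for U minus each lowest piece of U):
  |U|=1: {9}:1  {10}:1
  |U|=2: {8,9}:1  {9,10}:2
  |U|=3: {8,9,10}:3
  |U|=4: {7,8,9,10}:3
  |U|=5: {6,7,8,9,10}:3
  |U|=6: {5,6,7,8,9,10}:3
  |U|=7: {4,5,6,7,8,9,10}:3
  |U|=8: {3,4,5,6,7,8,9,10}:3
  |U|=9: {2,3,4,5,6,7,8,9,10}:3
  start at 0(c): 3
  start at 1(d): 3
sum over floor = 6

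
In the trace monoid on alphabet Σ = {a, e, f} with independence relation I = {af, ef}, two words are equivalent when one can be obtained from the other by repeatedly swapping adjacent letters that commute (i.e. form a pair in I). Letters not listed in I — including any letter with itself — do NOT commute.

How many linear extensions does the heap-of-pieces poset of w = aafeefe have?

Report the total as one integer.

drop 0:a onto floor
drop 1:a onto {0:a}
drop 2:f onto floor
drop 3:e onto {1:a}
drop 4:e onto {3:e}
drop 5:f onto {2:f}
drop 6:e onto {4:e}
ground layer = {0:a, 2:f}
drop-orders for the pieces not yet dropped (sum over which currently-grounded one goes next):
  1 to go: {5} 1  {6} 1
  2 to go: {2,5} 1  {4,6} 1  {5,6} 2
  3 to go: {2,5,6} 3  {3,4,6} 1  {4,5,6} 3
  4 to go: {1,3,4,6} 1  {2,4,5,6} 6  {3,4,5,6} 4
  5 to go: {0,1,3,4,6} 1  {1,3,4,5,6} 5  {2,3,4,5,6} 10
  if 0:a drops first: 15 orders
  if 2:f drops first: 6 orders
heap linearizations: 21

21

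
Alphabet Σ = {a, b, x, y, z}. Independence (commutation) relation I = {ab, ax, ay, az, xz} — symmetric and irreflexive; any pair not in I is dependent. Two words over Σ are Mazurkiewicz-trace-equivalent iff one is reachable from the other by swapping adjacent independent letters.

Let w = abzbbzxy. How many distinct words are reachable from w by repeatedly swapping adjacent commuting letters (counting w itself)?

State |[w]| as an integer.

#0=a has no predecessor
#1=b has no predecessor
#2=z depends on [1:b]
#3=b depends on [2:z]
#4=b depends on [3:b]
#5=z depends on [4:b]
#6=x depends on [4:b]
#7=y depends on [5:z, 6:x]
sources: [0:a, 1:b]
N(rest) = Σ N(rest − s) over sources s of rest; N(one piece) = 1:
  size 1 → [0]=1  [7]=1
  size 2 → [0,7]=2  [5,7]=1  [6,7]=1
  size 3 → [0,5,7]=3  [0,6,7]=3  [5,6,7]=2
  size 4 → [0,5,6,7]=8  [4,5,6,7]=2
  size 5 → [0,4,5,6,7]=10  [3,4,5,6,7]=2
  size 6 → [0,3,4,5,6,7]=12  [2,3,4,5,6,7]=2
  first=0(a) contributes 2
  first=1(b) contributes 14
|[w]| = 16

16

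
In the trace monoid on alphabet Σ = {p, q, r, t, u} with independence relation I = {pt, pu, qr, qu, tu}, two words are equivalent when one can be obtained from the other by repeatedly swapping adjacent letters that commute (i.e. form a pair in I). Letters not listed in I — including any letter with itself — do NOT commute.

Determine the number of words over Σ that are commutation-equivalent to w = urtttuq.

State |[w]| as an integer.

drop 0:u onto floor
drop 1:r onto {0:u}
drop 2:t onto {1:r}
drop 3:t onto {2:t}
drop 4:t onto {3:t}
drop 5:u onto {1:r}
drop 6:q onto {4:t}
ground layer = {0:u}
drop-orders for the pieces not yet dropped (sum over which currently-grounded one goes next):
  1 to go: {5} 1  {6} 1
  2 to go: {4,6} 1  {5,6} 2
  3 to go: {3,4,6} 1  {4,5,6} 3
  4 to go: {2,3,4,6} 1  {3,4,5,6} 4
  5 to go: {2,3,4,5,6} 5
  if 0:u drops first: 5 orders

5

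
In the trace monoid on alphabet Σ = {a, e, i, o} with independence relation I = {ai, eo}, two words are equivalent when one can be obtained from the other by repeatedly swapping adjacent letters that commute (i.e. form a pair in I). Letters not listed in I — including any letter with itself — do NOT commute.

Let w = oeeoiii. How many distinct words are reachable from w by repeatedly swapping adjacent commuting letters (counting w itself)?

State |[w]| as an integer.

#0=o has no predecessor
#1=e has no predecessor
#2=e depends on [1:e]
#3=o depends on [0:o]
#4=i depends on [2:e, 3:o]
#5=i depends on [4:i]
#6=i depends on [5:i]
sources: [0:o, 1:e]
N(rest) = Σ N(rest − s) over sources s of rest; N(one piece) = 1:
  size 1 → [6]=1
  size 2 → [5,6]=1
  size 3 → [4,5,6]=1
  size 4 → [2,4,5,6]=1  [3,4,5,6]=1
  size 5 → [0,3,4,5,6]=1  [1,2,4,5,6]=1  [2,3,4,5,6]=2
  first=0(o) contributes 3
  first=1(e) contributes 3
|[w]| = 6

6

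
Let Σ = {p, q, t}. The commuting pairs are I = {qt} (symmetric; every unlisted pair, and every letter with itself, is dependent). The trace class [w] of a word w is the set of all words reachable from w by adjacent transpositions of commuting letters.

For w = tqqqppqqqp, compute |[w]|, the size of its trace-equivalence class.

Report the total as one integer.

4

#0=t has no predecessor
#1=q has no predecessor
#2=q depends on [1:q]
#3=q depends on [2:q]
#4=p depends on [0:t, 3:q]
#5=p depends on [4:p]
#6=q depends on [5:p]
#7=q depends on [6:q]
#8=q depends on [7:q]
#9=p depends on [8:q]
sources: [0:t, 1:q]
N(rest) = Σ N(rest − s) over sources s of rest; N(one piece) = 1:
  size 1 → [9]=1
  size 2 → [8,9]=1
  size 3 → [7,8,9]=1
  size 4 → [6,7,8,9]=1
  size 5 → [5,6,7,8,9]=1
  size 6 → [4,5,6,7,8,9]=1
  size 7 → [0,4,5,6,7,8,9]=1  [3,4,5,6,7,8,9]=1
  size 8 → [0,3,4,5,6,7,8,9]=2  [2,3,4,5,6,7,8,9]=1
  first=0(t) contributes 1
  first=1(q) contributes 3
|[w]| = 4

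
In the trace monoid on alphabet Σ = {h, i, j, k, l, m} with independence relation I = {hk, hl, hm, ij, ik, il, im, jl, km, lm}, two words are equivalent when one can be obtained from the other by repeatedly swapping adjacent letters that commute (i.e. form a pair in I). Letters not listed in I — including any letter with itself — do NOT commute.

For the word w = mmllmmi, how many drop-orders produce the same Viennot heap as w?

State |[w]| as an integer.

105

#0=m has no predecessor
#1=m depends on [0:m]
#2=l has no predecessor
#3=l depends on [2:l]
#4=m depends on [1:m]
#5=m depends on [4:m]
#6=i has no predecessor
sources: [0:m, 2:l, 6:i]
N(rest) = Σ N(rest − s) over sources s of rest; N(one piece) = 1:
  size 1 → [3]=1  [5]=1  [6]=1
  size 2 → [2,3]=1  [3,5]=2  [3,6]=2  [4,5]=1  [5,6]=2
  size 3 → [1,4,5]=1  [2,3,5]=3  [2,3,6]=3  [3,4,5]=3  [3,5,6]=6  [4,5,6]=3
  size 4 → [0,1,4,5]=1  [1,3,4,5]=4  [1,4,5,6]=4  [2,3,4,5]=6  [2,3,5,6]=12  [3,4,5,6]=12
  size 5 → [0,1,3,4,5]=5  [0,1,4,5,6]=5  [1,2,3,4,5]=10  [1,3,4,5,6]=20  [2,3,4,5,6]=30
  first=0(m) contributes 60
  first=2(l) contributes 30
  first=6(i) contributes 15
|[w]| = 105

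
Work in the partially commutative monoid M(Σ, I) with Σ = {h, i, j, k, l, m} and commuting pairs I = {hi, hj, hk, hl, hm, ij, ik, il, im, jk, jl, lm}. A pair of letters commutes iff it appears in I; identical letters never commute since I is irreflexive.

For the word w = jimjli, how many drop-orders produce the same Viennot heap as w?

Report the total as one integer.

60

drop 0:j onto floor
drop 1:i onto floor
drop 2:m onto {0:j}
drop 3:j onto {2:m}
drop 4:l onto floor
drop 5:i onto {1:i}
ground layer = {0:j, 1:i, 4:l}
drop-orders for the pieces not yet dropped (sum over which currently-grounded one goes next):
  1 to go: {3} 1  {4} 1  {5} 1
  2 to go: {1,5} 1  {2,3} 1  {3,4} 2  {3,5} 2  {4,5} 2
  3 to go: {0,2,3} 1  {1,3,5} 3  {1,4,5} 3  {2,3,4} 3  {2,3,5} 3  {3,4,5} 6
  4 to go: {0,2,3,4} 4  {0,2,3,5} 4  {1,2,3,5} 6  {1,3,4,5} 12  {2,3,4,5} 12
  if 0:j drops first: 30 orders
  if 1:i drops first: 20 orders
  if 4:l drops first: 10 orders
heap linearizations: 60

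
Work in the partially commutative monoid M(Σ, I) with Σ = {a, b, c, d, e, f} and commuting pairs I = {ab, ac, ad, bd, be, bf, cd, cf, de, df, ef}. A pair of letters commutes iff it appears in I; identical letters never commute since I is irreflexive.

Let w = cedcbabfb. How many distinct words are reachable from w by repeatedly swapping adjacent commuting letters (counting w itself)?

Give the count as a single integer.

135

piece 0:c — minimal
piece 1:e rests on {0:c}
piece 2:d — minimal
piece 3:c rests on {1:e}
piece 4:b rests on {3:c}
piece 5:a rests on {1:e}
piece 6:b rests on {4:b}
piece 7:f rests on {5:a}
piece 8:b rests on {6:b}
minimal pieces: {0:c, 2:d}
ways to finish when only these pieces remain (= sum over removing one remaining piece with nothing left below it):
  1 left: {2}→1  {7}→1  {8}→1
  2 left: {2,7}→2  {2,8}→2  {5,7}→1  {6,8}→1  {7,8}→2
  3 left: {2,5,7}→3  {2,6,8}→3  {2,7,8}→6  {4,6,8}→1  {5,7,8}→3  {6,7,8}→3
  4 left: {2,4,6,8}→4  {2,5,7,8}→12  {2,6,7,8}→12  {3,4,6,8}→1  {4,6,7,8}→4  {5,6,7,8}→6
  5 left: {2,3,4,6,8}→5  {2,4,6,7,8}→20  {2,5,6,7,8}→30  {3,4,6,7,8}→5  {4,5,6,7,8}→10
  6 left: {2,3,4,6,7,8}→30  {2,4,5,6,7,8}→60  {3,4,5,6,7,8}→15
  7 left: {1,3,4,5,6,7,8}→15  {2,3,4,5,6,7,8}→105
  placing 0:c first → 120 extensions
  placing 2:d first → 15 extensions
total linear extensions = 135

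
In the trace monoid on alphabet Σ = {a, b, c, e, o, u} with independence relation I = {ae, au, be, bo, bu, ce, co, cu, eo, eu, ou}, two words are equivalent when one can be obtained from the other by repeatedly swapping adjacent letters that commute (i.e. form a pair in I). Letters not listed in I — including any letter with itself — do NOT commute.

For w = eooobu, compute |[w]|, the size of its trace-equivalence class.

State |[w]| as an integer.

drop 0:e onto floor
drop 1:o onto floor
drop 2:o onto {1:o}
drop 3:o onto {2:o}
drop 4:b onto floor
drop 5:u onto floor
ground layer = {0:e, 1:o, 4:b, 5:u}
drop-orders for the pieces not yet dropped (sum over which currently-grounded one goes next):
  1 to go: {0} 1  {3} 1  {4} 1  {5} 1
  2 to go: {0,3} 2  {0,4} 2  {0,5} 2  {2,3} 1  {3,4} 2  {3,5} 2  {4,5} 2
  3 to go: {0,2,3} 3  {0,3,4} 6  {0,3,5} 6  {0,4,5} 6  {1,2,3} 1  {2,3,4} 3  {2,3,5} 3  {3,4,5} 6
  4 to go: {0,1,2,3} 4  {0,2,3,4} 12  {0,2,3,5} 12  {0,3,4,5} 24  {1,2,3,4} 4  {1,2,3,5} 4  {2,3,4,5} 12
  if 0:e drops first: 20 orders
  if 1:o drops first: 60 orders
  if 4:b drops first: 20 orders
  if 5:u drops first: 20 orders
heap linearizations: 120

120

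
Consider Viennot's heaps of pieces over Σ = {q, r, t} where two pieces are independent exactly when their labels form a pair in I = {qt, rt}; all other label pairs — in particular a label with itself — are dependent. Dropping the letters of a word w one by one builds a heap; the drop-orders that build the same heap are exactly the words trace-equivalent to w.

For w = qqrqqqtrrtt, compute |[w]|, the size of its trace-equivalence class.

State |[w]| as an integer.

165

0(q) covers ∅
1(q) covers 0:q
2(r) covers 1:q
3(q) covers 2:r
4(q) covers 3:q
5(q) covers 4:q
6(t) covers ∅
7(r) covers 5:q
8(r) covers 7:r
9(t) covers 6:t
10(t) covers 9:t
floor of heap: 0:q, 6:t
completions by unplaced set U, small U first (add the entries for U minus each lowest piece of U):
  |U|=1: {8}:1  {10}:1
  |U|=2: {7,8}:1  {8,10}:2  {9,10}:1
  |U|=3: {5,7,8}:1  {6,9,10}:1  {7,8,10}:3  {8,9,10}:3
  |U|=4: {4,5,7,8}:1  {5,7,8,10}:4  {6,8,9,10}:4  {7,8,9,10}:6
  |U|=5: {3,4,5,7,8}:1  {4,5,7,8,10}:5  {5,7,8,9,10}:10  {6,7,8,9,10}:10
  |U|=6: {2,3,4,5,7,8}:1  {3,4,5,7,8,10}:6  {4,5,7,8,9,10}:15  {5,6,7,8,9,10}:20
  |U|=7: {1,2,3,4,5,7,8}:1  {2,3,4,5,7,8,10}:7  {3,4,5,7,8,9,10}:21  {4,5,6,7,8,9,10}:35
  |U|=8: {0,1,2,3,4,5,7,8}:1  {1,2,3,4,5,7,8,10}:8  {2,3,4,5,7,8,9,10}:28  {3,4,5,6,7,8,9,10}:56
  |U|=9: {0,1,2,3,4,5,7,8,10}:9  {1,2,3,4,5,7,8,9,10}:36  {2,3,4,5,6,7,8,9,10}:84
  start at 0(q): 120
  start at 6(t): 45
sum over floor = 165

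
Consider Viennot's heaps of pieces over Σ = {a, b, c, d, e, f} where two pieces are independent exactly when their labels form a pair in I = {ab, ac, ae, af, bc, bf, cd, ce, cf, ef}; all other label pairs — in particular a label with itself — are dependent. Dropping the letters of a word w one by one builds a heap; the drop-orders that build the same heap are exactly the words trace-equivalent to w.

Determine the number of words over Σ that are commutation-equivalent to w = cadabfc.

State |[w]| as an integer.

126

#0=c has no predecessor
#1=a has no predecessor
#2=d depends on [1:a]
#3=a depends on [2:d]
#4=b depends on [2:d]
#5=f depends on [2:d]
#6=c depends on [0:c]
sources: [0:c, 1:a]
N(rest) = Σ N(rest − s) over sources s of rest; N(one piece) = 1:
  size 1 → [3]=1  [4]=1  [5]=1  [6]=1
  size 2 → [0,6]=1  [3,4]=2  [3,5]=2  [3,6]=2  [4,5]=2  [4,6]=2  [5,6]=2
  size 3 → [0,3,6]=3  [0,4,6]=3  [0,5,6]=3  [3,4,5]=6  [3,4,6]=6  [3,5,6]=6  [4,5,6]=6
  size 4 → [0,3,4,6]=12  [0,3,5,6]=12  [0,4,5,6]=12  [2,3,4,5]=6  [3,4,5,6]=24
  size 5 → [0,3,4,5,6]=60  [1,2,3,4,5]=6  [2,3,4,5,6]=30
  first=0(c) contributes 36
  first=1(a) contributes 90
|[w]| = 126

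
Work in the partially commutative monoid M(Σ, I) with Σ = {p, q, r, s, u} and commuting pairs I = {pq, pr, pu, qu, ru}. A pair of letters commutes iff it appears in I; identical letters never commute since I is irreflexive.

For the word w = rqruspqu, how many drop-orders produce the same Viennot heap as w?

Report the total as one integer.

#0=r has no predecessor
#1=q depends on [0:r]
#2=r depends on [1:q]
#3=u has no predecessor
#4=s depends on [2:r, 3:u]
#5=p depends on [4:s]
#6=q depends on [4:s]
#7=u depends on [4:s]
sources: [0:r, 3:u]
N(rest) = Σ N(rest − s) over sources s of rest; N(one piece) = 1:
  size 1 → [5]=1  [6]=1  [7]=1
  size 2 → [5,6]=2  [5,7]=2  [6,7]=2
  size 3 → [5,6,7]=6
  size 4 → [4,5,6,7]=6
  size 5 → [2,4,5,6,7]=6  [3,4,5,6,7]=6
  size 6 → [1,2,4,5,6,7]=6  [2,3,4,5,6,7]=12
  first=0(r) contributes 18
  first=3(u) contributes 6
|[w]| = 24

24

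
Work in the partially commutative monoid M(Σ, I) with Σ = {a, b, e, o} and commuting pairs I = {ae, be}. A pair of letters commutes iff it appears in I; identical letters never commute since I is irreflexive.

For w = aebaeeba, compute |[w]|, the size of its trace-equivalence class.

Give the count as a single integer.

0(a) covers ∅
1(e) covers ∅
2(b) covers 0:a
3(a) covers 2:b
4(e) covers 1:e
5(e) covers 4:e
6(b) covers 3:a
7(a) covers 6:b
floor of heap: 0:a, 1:e
completions by unplaced set U, small U first (add the entries for U minus each lowest piece of U):
  |U|=1: {5}:1  {7}:1
  |U|=2: {4,5}:1  {5,7}:2  {6,7}:1
  |U|=3: {1,4,5}:1  {3,6,7}:1  {4,5,7}:3  {5,6,7}:3
  |U|=4: {1,4,5,7}:4  {2,3,6,7}:1  {3,5,6,7}:4  {4,5,6,7}:6
  |U|=5: {0,2,3,6,7}:1  {1,4,5,6,7}:10  {2,3,5,6,7}:5  {3,4,5,6,7}:10
  |U|=6: {0,2,3,5,6,7}:6  {1,3,4,5,6,7}:20  {2,3,4,5,6,7}:15
  start at 0(a): 35
  start at 1(e): 21
sum over floor = 56

56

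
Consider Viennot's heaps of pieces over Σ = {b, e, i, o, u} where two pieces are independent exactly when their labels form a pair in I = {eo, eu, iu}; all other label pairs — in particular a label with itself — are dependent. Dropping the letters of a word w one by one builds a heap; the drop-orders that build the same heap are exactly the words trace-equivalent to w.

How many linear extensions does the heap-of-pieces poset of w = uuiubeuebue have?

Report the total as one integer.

24

0(u) covers ∅
1(u) covers 0:u
2(i) covers ∅
3(u) covers 1:u
4(b) covers 2:i, 3:u
5(e) covers 4:b
6(u) covers 4:b
7(e) covers 5:e
8(b) covers 6:u, 7:e
9(u) covers 8:b
10(e) covers 8:b
floor of heap: 0:u, 2:i
completions by unplaced set U, small U first (add the entries for U minus each lowest piece of U):
  |U|=1: {9}:1  {10}:1
  |U|=2: {9,10}:2
  |U|=3: {8,9,10}:2
  |U|=4: {6,8,9,10}:2  {7,8,9,10}:2
  |U|=5: {5,7,8,9,10}:2  {6,7,8,9,10}:4
  |U|=6: {5,6,7,8,9,10}:6
  |U|=7: {4,5,6,7,8,9,10}:6
  |U|=8: {2,4,5,6,7,8,9,10}:6  {3,4,5,6,7,8,9,10}:6
  |U|=9: {1,3,4,5,6,7,8,9,10}:6  {2,3,4,5,6,7,8,9,10}:12
  start at 0(u): 18
  start at 2(i): 6
sum over floor = 24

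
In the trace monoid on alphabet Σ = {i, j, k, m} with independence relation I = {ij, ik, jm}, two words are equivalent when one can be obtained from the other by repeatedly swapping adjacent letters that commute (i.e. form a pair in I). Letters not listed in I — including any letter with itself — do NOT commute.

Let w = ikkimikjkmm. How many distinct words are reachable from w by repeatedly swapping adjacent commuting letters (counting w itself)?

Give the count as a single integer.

24

drop 0:i onto floor
drop 1:k onto floor
drop 2:k onto {1:k}
drop 3:i onto {0:i}
drop 4:m onto {2:k, 3:i}
drop 5:i onto {4:m}
drop 6:k onto {4:m}
drop 7:j onto {6:k}
drop 8:k onto {7:j}
drop 9:m onto {5:i, 8:k}
drop 10:m onto {9:m}
ground layer = {0:i, 1:k}
drop-orders for the pieces not yet dropped (sum over which currently-grounded one goes next):
  1 to go: {10} 1
  2 to go: {9,10} 1
  3 to go: {5,9,10} 1  {8,9,10} 1
  4 to go: {5,8,9,10} 2  {7,8,9,10} 1
  5 to go: {5,7,8,9,10} 3  {6,7,8,9,10} 1
  6 to go: {5,6,7,8,9,10} 4
  7 to go: {4,5,6,7,8,9,10} 4
  8 to go: {2,4,5,6,7,8,9,10} 4  {3,4,5,6,7,8,9,10} 4
  9 to go: {0,3,4,5,6,7,8,9,10} 4  {1,2,4,5,6,7,8,9,10} 4  {2,3,4,5,6,7,8,9,10} 8
  if 0:i drops first: 12 orders
  if 1:k drops first: 12 orders
heap linearizations: 24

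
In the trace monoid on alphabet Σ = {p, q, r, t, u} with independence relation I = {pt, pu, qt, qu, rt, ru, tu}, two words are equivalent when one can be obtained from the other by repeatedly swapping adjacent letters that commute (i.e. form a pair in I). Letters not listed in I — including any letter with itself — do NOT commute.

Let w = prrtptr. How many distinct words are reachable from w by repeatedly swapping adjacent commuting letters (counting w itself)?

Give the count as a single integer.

drop 0:p onto floor
drop 1:r onto {0:p}
drop 2:r onto {1:r}
drop 3:t onto floor
drop 4:p onto {2:r}
drop 5:t onto {3:t}
drop 6:r onto {4:p}
ground layer = {0:p, 3:t}
drop-orders for the pieces not yet dropped (sum over which currently-grounded one goes next):
  1 to go: {5} 1  {6} 1
  2 to go: {3,5} 1  {4,6} 1  {5,6} 2
  3 to go: {2,4,6} 1  {3,5,6} 3  {4,5,6} 3
  4 to go: {1,2,4,6} 1  {2,4,5,6} 4  {3,4,5,6} 6
  5 to go: {0,1,2,4,6} 1  {1,2,4,5,6} 5  {2,3,4,5,6} 10
  if 0:p drops first: 15 orders
  if 3:t drops first: 6 orders
heap linearizations: 21

21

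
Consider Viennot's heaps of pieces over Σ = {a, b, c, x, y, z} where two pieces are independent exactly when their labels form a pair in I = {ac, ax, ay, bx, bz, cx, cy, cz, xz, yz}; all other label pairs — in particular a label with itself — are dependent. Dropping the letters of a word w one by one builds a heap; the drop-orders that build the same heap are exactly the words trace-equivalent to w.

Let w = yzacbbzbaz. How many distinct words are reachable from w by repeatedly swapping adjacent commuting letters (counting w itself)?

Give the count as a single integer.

56

0(y) covers ∅
1(z) covers ∅
2(a) covers 1:z
3(c) covers ∅
4(b) covers 0:y, 2:a, 3:c
5(b) covers 4:b
6(z) covers 2:a
7(b) covers 5:b
8(a) covers 6:z, 7:b
9(z) covers 8:a
floor of heap: 0:y, 1:z, 3:c
completions by unplaced set U, small U first (add the entries for U minus each lowest piece of U):
  |U|=1: {9}:1
  |U|=2: {8,9}:1
  |U|=3: {6,8,9}:1  {7,8,9}:1
  |U|=4: {5,7,8,9}:1  {6,7,8,9}:2
  |U|=5: {4,5,7,8,9}:1  {5,6,7,8,9}:3
  |U|=6: {0,4,5,7,8,9}:1  {3,4,5,7,8,9}:1  {4,5,6,7,8,9}:4
  |U|=7: {0,3,4,5,7,8,9}:2  {0,4,5,6,7,8,9}:5  {2,4,5,6,7,8,9}:4  {3,4,5,6,7,8,9}:5
  |U|=8: {0,2,4,5,6,7,8,9}:9  {0,3,4,5,6,7,8,9}:12  {1,2,4,5,6,7,8,9}:4  {2,3,4,5,6,7,8,9}:9
  start at 0(y): 13
  start at 1(z): 30
  start at 3(c): 13
sum over floor = 56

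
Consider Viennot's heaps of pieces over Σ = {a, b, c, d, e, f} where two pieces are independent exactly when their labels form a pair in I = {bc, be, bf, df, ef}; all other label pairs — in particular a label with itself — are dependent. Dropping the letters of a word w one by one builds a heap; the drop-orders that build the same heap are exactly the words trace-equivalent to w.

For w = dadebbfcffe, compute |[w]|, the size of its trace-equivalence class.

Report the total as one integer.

#0=d has no predecessor
#1=a depends on [0:d]
#2=d depends on [1:a]
#3=e depends on [2:d]
#4=b depends on [2:d]
#5=b depends on [4:b]
#6=f depends on [1:a]
#7=c depends on [3:e, 6:f]
#8=f depends on [7:c]
#9=f depends on [8:f]
#10=e depends on [7:c]
sources: [0:d]
N(rest) = Σ N(rest − s) over sources s of rest; N(one piece) = 1:
  size 1 → [5]=1  [9]=1  [10]=1
  size 2 → [4,5]=1  [5,9]=2  [5,10]=2  [8,9]=1  [9,10]=2
  size 3 → [4,5,9]=3  [4,5,10]=3  [5,8,9]=3  [5,9,10]=6  [8,9,10]=3
  size 4 → [4,5,8,9]=6  [4,5,9,10]=12  [5,8,9,10]=12  [7,8,9,10]=3
  size 5 → [3,7,8,9,10]=3  [4,5,8,9,10]=30  [5,7,8,9,10]=15  [6,7,8,9,10]=3
  size 6 → [3,5,7,8,9,10]=18  [3,6,7,8,9,10]=6  [4,5,7,8,9,10]=45  [5,6,7,8,9,10]=18
  size 7 → [3,4,5,7,8,9,10]=63  [3,5,6,7,8,9,10]=42  [4,5,6,7,8,9,10]=63
  size 8 → [2,3,4,5,7,8,9,10]=63  [3,4,5,6,7,8,9,10]=168
  size 9 → [2,3,4,5,6,7,8,9,10]=231
  first=0(d) contributes 231

231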